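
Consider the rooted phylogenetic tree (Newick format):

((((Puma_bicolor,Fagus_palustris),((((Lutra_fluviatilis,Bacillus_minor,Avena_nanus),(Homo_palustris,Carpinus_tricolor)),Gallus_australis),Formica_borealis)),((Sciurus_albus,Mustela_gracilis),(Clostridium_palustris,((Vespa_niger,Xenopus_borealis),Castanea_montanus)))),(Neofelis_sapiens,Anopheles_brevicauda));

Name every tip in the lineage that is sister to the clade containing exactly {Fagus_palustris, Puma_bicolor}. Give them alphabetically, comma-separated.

Avena_nanus, Bacillus_minor, Carpinus_tricolor, Formica_borealis, Gallus_australis, Homo_palustris, Lutra_fluviatilis

The clade containing exactly {Fagus_palustris, Puma_bicolor} attaches to the tree at the node subtending ((Puma_bicolor,Fagus_palustris),((((Lutra_fluviatilis,Bacillus_minor,Avena_nanus),(Homo_palustris,Carpinus_tricolor)),Gallus_australis),Formica_borealis)).
The other lineage descending from that same node — the sister group — is ((((Lutra_fluviatilis,Bacillus_minor,Avena_nanus),(Homo_palustris,Carpinus_tricolor)),Gallus_australis),Formica_borealis); its 7 tips in alphabetical order are the answer.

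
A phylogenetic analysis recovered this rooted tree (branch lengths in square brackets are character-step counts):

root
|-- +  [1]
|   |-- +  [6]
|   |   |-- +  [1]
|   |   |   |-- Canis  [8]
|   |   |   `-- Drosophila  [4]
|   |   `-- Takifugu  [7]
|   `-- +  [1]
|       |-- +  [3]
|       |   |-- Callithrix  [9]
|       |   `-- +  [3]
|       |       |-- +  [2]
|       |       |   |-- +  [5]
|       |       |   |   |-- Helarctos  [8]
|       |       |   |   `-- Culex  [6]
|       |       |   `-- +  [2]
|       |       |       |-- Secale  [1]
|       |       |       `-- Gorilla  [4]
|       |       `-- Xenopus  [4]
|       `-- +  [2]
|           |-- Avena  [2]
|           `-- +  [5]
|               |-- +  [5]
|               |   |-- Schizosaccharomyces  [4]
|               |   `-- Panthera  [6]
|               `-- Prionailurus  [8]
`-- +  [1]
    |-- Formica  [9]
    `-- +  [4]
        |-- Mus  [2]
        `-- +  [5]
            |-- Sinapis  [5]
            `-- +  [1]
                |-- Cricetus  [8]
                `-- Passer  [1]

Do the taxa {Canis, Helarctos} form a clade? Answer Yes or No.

No

The MRCA of the listed taxa subtends (((Canis,Drosophila),Takifugu),((Callithrix,(((Helarctos,Culex),(Secale,Gorilla)),Xenopus)),(Avena,((Schizosaccharomyces,Panthera),Prionailurus)))).
That clade also contains Avena, Callithrix, Culex, Drosophila, Gorilla, Panthera, Prionailurus, Schizosaccharomyces, Secale, Takifugu, Xenopus, which are not in the proposed group, so the group is not monophyletic.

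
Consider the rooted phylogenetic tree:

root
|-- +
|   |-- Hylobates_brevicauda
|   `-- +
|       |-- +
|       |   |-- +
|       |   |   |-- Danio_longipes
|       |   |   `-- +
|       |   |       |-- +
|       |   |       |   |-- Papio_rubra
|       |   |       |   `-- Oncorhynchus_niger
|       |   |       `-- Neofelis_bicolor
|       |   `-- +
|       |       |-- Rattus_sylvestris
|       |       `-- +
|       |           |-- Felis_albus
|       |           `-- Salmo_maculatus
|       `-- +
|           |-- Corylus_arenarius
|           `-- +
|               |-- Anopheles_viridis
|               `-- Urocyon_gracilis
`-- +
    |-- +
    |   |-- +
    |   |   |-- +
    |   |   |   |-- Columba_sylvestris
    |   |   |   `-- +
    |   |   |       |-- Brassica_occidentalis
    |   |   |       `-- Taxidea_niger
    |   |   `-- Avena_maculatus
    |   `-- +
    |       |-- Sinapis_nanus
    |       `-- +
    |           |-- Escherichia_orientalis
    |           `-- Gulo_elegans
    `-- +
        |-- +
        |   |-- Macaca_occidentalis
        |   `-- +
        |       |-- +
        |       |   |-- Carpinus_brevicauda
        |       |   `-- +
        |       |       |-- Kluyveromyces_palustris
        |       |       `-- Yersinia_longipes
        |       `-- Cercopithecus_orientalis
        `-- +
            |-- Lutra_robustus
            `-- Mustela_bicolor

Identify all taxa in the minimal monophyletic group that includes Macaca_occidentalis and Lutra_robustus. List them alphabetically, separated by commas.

Carpinus_brevicauda, Cercopithecus_orientalis, Kluyveromyces_palustris, Lutra_robustus, Macaca_occidentalis, Mustela_bicolor, Yersinia_longipes

Tracing Macaca_occidentalis: it sits inside (Macaca_occidentalis,((Carpinus_brevicauda,(Kluyveromyces_palustris,Yersinia_longipes)),Cercopithecus_orientalis)).
Tracing Lutra_robustus: it sits inside (Lutra_robustus,Mustela_bicolor).
The smallest clade enclosing both is ((Macaca_occidentalis,((Carpinus_brevicauda,(Kluyveromyces_palustris,Yersinia_longipes)),Cercopithecus_orientalis)),(Lutra_robustus,Mustela_bicolor)); the answer is its 7 terminal taxa in alphabetical order.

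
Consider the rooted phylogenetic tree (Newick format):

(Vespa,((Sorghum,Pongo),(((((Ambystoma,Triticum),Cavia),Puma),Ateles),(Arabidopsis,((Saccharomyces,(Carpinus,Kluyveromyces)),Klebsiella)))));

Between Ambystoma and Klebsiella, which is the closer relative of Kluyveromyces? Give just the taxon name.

The MRCA of Kluyveromyces and Klebsiella subtends ((Saccharomyces,(Carpinus,Kluyveromyces)),Klebsiella) (4 taxa).
The MRCA of Kluyveromyces and Ambystoma subtends (((((Ambystoma,Triticum),Cavia),Puma),Ateles),(Arabidopsis,((Saccharomyces,(Carpinus,Kluyveromyces)),Klebsiella))) (10 taxa).
The first is nested inside the second, so Kluyveromyces shares a more recent common ancestor with Klebsiella.

Klebsiella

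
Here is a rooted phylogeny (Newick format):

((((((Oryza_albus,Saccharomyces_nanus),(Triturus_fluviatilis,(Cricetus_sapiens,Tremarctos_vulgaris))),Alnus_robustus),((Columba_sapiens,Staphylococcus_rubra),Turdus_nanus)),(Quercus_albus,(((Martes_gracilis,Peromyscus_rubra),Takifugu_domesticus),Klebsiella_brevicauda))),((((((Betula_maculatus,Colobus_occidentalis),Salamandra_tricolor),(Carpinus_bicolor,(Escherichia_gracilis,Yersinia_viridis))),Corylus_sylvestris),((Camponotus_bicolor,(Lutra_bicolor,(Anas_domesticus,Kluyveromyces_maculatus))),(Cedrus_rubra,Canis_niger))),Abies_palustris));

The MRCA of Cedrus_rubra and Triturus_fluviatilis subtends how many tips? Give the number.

The MRCA of Cedrus_rubra and Triturus_fluviatilis is the root, so the clade is the entire tree.
That clade contains 28 terminal taxa: Abies_palustris, Alnus_robustus, Anas_domesticus, Betula_maculatus, Camponotus_bicolor, Canis_niger, Carpinus_bicolor, Cedrus_rubra, Colobus_occidentalis, Columba_sapiens, Corylus_sylvestris, Cricetus_sapiens, Escherichia_gracilis, Klebsiella_brevicauda, Kluyveromyces_maculatus, Lutra_bicolor, Martes_gracilis, Oryza_albus, Peromyscus_rubra, Quercus_albus, Saccharomyces_nanus, Salamandra_tricolor, Staphylococcus_rubra, Takifugu_domesticus, Tremarctos_vulgaris, Triturus_fluviatilis, Turdus_nanus, Yersinia_viridis.

28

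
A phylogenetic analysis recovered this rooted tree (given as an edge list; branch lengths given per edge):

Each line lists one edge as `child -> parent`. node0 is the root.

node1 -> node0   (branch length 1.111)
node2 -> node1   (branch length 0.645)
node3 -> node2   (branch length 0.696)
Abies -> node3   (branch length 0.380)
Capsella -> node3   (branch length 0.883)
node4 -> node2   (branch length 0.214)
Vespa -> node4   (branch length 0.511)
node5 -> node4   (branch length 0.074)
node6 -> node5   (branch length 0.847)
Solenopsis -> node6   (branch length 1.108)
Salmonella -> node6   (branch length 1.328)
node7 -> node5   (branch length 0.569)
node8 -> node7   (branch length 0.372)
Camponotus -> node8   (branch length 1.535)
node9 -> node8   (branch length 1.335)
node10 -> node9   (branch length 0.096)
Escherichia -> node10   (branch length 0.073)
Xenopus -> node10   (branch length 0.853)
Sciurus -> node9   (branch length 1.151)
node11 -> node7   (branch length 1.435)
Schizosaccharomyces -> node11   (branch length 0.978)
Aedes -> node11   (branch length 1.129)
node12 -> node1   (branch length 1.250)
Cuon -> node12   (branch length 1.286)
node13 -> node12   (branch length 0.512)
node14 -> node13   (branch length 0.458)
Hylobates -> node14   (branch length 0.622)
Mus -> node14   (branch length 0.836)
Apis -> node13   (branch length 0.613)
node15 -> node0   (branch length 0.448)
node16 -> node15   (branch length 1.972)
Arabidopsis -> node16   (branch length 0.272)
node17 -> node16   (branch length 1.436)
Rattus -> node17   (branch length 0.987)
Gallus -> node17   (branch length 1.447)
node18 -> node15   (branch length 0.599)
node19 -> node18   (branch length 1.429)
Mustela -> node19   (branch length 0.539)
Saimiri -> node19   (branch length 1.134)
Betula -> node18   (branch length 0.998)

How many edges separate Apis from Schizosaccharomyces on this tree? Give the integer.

The MRCA of Apis and Schizosaccharomyces is the node subtending (((Abies,Capsella),(Vespa,((Solenopsis,Salmonella),((Camponotus,((Escherichia,Xenopus),Sciurus)),(Schizosaccharomyces,Aedes))))),(Cuon,((Hylobates,Mus),Apis))).
From Apis up to that node: 3 branches. From Schizosaccharomyces up to the same node: 6 branches. Total: 3 + 6 = 9.

9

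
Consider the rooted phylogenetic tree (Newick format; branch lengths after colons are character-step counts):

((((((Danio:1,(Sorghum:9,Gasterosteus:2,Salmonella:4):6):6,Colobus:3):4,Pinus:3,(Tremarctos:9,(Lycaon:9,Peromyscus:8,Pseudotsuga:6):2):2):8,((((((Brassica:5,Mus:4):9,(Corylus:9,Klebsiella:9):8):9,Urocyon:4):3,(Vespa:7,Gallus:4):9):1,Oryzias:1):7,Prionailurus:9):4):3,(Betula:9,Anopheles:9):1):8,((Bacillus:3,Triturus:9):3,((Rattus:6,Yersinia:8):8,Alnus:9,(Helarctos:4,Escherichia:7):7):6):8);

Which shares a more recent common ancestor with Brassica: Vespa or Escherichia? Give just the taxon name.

Vespa

The MRCA of Brassica and Vespa subtends ((((Brassica,Mus),(Corylus,Klebsiella)),Urocyon),(Vespa,Gallus)) (7 taxa).
The MRCA of Brassica and Escherichia is the root, subtending the entire tree (28 taxa).
The first is nested inside the second, so Brassica shares a more recent common ancestor with Vespa.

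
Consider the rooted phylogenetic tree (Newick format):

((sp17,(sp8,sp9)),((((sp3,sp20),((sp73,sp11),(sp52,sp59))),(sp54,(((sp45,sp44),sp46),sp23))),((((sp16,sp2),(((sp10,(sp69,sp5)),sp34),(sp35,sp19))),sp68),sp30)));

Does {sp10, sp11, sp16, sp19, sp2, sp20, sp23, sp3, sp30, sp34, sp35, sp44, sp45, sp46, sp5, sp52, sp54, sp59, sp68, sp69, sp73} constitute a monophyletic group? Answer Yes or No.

Yes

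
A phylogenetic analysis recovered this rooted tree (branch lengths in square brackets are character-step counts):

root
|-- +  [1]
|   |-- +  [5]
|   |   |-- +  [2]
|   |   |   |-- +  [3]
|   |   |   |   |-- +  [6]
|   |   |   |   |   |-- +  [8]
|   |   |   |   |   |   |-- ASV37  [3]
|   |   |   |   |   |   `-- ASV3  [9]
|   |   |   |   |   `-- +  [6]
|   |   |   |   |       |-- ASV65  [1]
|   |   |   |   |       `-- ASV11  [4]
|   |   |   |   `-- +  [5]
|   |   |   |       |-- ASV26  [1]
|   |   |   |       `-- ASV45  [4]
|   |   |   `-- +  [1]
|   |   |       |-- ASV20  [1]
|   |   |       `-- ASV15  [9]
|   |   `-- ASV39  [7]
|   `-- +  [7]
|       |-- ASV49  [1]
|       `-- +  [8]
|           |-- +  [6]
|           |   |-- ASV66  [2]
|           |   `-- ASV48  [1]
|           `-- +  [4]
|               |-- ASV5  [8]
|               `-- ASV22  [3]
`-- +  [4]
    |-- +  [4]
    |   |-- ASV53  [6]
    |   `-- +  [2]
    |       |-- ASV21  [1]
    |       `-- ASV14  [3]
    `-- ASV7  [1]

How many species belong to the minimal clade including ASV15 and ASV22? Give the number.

The MRCA of ASV15 and ASV22 is the node subtending ((((((ASV37,ASV3),(ASV65,ASV11)),(ASV26,ASV45)),(ASV20,ASV15)),ASV39),(ASV49,((ASV66,ASV48),(ASV5,ASV22)))).
That clade contains 14 terminal taxa: ASV11, ASV15, ASV20, ASV22, ASV26, ASV3, ASV37, ASV39, ASV45, ASV48, ASV49, ASV5, ASV65, ASV66.

14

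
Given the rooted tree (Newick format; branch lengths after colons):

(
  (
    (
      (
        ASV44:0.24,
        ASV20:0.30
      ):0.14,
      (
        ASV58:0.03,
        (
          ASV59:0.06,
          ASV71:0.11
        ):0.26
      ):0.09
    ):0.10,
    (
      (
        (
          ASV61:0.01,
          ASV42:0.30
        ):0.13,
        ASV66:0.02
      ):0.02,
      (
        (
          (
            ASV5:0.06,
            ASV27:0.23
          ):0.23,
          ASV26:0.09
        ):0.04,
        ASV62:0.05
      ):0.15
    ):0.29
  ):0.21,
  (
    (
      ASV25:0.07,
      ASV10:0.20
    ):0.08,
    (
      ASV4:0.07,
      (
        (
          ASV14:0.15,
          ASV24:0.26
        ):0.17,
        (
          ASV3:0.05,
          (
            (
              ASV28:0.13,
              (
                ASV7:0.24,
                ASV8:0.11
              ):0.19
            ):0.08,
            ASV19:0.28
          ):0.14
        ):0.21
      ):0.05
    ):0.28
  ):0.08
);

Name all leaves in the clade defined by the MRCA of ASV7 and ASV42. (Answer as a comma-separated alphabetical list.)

ASV10, ASV14, ASV19, ASV20, ASV24, ASV25, ASV26, ASV27, ASV28, ASV3, ASV4, ASV42, ASV44, ASV5, ASV58, ASV59, ASV61, ASV62, ASV66, ASV7, ASV71, ASV8

Tracing ASV7: it sits inside (ASV7,ASV8).
Tracing ASV42: it sits inside (ASV61,ASV42).
The smallest clade enclosing both is the whole tree (their MRCA is the root), so the answer is all 22 tips in alphabetical order.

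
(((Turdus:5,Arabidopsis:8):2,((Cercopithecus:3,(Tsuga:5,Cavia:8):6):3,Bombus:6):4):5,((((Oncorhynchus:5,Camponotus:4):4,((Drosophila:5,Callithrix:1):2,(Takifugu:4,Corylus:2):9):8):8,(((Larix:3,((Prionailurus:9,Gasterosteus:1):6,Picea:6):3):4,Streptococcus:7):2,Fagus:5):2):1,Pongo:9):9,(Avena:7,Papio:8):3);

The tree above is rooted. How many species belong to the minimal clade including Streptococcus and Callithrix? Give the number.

The MRCA of Streptococcus and Callithrix is the node subtending (((Oncorhynchus,Camponotus),((Drosophila,Callithrix),(Takifugu,Corylus))),(((Larix,((Prionailurus,Gasterosteus),Picea)),Streptococcus),Fagus)).
That clade contains 12 terminal taxa: Callithrix, Camponotus, Corylus, Drosophila, Fagus, Gasterosteus, Larix, Oncorhynchus, Picea, Prionailurus, Streptococcus, Takifugu.

12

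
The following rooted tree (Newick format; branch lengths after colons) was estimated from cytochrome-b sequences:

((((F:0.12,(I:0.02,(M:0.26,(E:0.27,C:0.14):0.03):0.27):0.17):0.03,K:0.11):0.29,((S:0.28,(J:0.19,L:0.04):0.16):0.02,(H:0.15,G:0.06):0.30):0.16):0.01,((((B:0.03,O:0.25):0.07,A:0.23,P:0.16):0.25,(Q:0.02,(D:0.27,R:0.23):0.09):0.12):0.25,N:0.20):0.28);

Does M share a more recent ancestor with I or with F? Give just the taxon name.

I

The MRCA of M and I subtends (I,(M,(E,C))) (4 taxa).
The MRCA of M and F subtends (F,(I,(M,(E,C)))) (5 taxa).
The first is nested inside the second, so M shares a more recent common ancestor with I.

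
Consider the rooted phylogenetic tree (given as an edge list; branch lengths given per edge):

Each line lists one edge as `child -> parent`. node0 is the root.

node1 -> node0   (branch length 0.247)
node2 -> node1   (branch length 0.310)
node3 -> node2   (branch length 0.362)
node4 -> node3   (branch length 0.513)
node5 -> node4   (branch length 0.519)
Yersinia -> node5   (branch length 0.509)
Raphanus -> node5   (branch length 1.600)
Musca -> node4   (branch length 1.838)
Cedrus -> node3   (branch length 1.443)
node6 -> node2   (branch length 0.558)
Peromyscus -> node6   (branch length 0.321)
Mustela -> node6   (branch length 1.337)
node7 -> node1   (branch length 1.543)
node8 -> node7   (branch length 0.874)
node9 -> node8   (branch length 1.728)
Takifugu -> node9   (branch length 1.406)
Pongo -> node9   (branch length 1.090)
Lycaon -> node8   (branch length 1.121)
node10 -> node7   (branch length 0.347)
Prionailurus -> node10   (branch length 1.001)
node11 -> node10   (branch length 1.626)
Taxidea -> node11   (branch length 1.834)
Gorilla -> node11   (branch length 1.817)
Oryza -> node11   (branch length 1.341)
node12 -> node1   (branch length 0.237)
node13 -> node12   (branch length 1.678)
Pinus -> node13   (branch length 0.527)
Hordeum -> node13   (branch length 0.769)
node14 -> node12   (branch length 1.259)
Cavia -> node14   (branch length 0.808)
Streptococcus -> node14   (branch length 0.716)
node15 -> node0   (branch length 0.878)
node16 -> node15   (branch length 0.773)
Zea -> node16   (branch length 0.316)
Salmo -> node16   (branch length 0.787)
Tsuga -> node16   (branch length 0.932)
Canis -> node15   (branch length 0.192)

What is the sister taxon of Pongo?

Takifugu

Pongo attaches to the tree at the node subtending (Takifugu,Pongo).
The other lineage descending from that same node — the sister group — is the single tip Takifugu.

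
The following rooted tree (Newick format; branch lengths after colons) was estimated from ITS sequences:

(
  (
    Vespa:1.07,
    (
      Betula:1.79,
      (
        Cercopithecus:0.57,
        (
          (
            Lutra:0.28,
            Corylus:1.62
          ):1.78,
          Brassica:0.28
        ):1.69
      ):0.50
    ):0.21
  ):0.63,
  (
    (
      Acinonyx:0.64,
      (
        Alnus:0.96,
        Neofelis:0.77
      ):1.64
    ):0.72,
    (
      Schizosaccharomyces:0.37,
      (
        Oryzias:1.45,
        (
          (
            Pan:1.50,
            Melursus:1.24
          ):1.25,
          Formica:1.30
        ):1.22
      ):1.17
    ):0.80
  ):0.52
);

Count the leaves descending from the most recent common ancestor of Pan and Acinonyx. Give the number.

8

The MRCA of Pan and Acinonyx is the node subtending ((Acinonyx,(Alnus,Neofelis)),(Schizosaccharomyces,(Oryzias,((Pan,Melursus),Formica)))).
That clade contains 8 terminal taxa: Acinonyx, Alnus, Formica, Melursus, Neofelis, Oryzias, Pan, Schizosaccharomyces.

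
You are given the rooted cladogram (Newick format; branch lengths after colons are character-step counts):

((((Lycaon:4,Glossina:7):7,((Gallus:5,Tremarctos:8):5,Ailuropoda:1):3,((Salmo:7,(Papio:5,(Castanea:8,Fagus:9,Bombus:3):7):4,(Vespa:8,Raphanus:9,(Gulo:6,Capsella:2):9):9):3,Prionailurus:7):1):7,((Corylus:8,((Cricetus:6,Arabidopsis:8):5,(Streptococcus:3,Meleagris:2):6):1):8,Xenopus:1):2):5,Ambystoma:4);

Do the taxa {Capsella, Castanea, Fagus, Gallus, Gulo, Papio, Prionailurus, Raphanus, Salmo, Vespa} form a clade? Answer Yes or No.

The MRCA of the listed taxa subtends ((Lycaon,Glossina),((Gallus,Tremarctos),Ailuropoda),((Salmo,(Papio,(Castanea,Fagus,Bombus)),(Vespa,Raphanus,(Gulo,Capsella))),Prionailurus)).
That clade also contains Ailuropoda, Bombus, Glossina, Lycaon, Tremarctos, which are not in the proposed group, so the group is not monophyletic.

No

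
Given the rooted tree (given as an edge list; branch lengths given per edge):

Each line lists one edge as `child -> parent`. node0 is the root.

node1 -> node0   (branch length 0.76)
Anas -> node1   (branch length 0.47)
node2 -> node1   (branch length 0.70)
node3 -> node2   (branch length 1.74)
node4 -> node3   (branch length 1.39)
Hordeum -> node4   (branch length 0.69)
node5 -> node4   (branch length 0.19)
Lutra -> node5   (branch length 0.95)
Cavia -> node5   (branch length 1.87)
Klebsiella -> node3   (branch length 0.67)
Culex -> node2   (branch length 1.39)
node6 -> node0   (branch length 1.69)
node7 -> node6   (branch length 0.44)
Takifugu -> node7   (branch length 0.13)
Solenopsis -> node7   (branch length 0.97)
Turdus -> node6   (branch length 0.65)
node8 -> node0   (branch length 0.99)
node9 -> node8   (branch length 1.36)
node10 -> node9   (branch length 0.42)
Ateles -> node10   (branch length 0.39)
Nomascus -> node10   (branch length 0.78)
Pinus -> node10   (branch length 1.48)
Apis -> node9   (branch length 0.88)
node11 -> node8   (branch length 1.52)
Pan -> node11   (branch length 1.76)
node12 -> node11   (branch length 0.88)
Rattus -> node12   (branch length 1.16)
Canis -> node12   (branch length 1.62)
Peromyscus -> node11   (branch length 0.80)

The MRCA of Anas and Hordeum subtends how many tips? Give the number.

The MRCA of Anas and Hordeum is the node subtending (Anas,(((Hordeum,(Lutra,Cavia)),Klebsiella),Culex)).
That clade contains 6 terminal taxa: Anas, Cavia, Culex, Hordeum, Klebsiella, Lutra.

6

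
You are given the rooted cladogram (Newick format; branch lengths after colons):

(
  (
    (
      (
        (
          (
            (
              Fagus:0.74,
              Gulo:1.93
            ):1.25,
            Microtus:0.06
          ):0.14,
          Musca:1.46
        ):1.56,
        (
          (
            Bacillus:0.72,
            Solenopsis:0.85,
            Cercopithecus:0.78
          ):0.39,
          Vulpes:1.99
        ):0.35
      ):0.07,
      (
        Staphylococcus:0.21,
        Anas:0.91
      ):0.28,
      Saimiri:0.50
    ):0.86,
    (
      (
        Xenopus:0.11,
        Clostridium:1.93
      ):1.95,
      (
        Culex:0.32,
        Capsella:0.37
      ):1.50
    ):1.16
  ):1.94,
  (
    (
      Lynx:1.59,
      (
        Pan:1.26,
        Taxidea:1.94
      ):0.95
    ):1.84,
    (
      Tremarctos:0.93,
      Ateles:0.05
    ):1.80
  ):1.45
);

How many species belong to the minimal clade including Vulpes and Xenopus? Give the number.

15

The MRCA of Vulpes and Xenopus is the node subtending ((((((Fagus,Gulo),Microtus),Musca),((Bacillus,Solenopsis,Cercopithecus),Vulpes)),(Staphylococcus,Anas),Saimiri),((Xenopus,Clostridium),(Culex,Capsella))).
That clade contains 15 terminal taxa: Anas, Bacillus, Capsella, Cercopithecus, Clostridium, Culex, Fagus, Gulo, Microtus, Musca, Saimiri, Solenopsis, Staphylococcus, Vulpes, Xenopus.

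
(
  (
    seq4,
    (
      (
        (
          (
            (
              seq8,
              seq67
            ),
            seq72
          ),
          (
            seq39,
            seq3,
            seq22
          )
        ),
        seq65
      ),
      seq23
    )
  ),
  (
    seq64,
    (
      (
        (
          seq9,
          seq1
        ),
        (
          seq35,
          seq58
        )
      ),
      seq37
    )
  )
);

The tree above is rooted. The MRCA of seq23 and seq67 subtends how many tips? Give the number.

8

The MRCA of seq23 and seq67 is the node subtending (((((seq8,seq67),seq72),(seq39,seq3,seq22)),seq65),seq23).
That clade contains 8 terminal taxa: seq22, seq23, seq3, seq39, seq65, seq67, seq72, seq8.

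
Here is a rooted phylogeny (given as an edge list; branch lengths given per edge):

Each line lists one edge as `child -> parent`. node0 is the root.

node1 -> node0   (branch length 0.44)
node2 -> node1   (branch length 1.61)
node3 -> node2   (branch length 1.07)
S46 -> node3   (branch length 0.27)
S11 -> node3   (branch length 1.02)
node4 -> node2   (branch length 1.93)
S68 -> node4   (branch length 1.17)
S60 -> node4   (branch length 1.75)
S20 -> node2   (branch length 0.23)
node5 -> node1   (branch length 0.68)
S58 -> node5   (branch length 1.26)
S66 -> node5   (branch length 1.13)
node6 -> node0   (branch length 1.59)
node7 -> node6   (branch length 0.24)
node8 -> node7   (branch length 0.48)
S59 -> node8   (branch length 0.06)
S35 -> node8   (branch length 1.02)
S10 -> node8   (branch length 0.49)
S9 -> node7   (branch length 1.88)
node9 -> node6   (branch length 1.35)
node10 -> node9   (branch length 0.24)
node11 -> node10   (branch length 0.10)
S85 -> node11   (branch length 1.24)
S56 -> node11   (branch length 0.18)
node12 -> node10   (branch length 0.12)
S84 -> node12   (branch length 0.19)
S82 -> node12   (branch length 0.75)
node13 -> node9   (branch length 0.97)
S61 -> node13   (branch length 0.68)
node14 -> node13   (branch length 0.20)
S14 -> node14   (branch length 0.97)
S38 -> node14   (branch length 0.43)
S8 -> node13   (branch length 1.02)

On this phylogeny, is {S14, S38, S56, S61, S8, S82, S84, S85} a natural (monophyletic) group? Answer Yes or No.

The most recent common ancestor of these taxa subtends (((S85,S56),(S84,S82)),(S61,(S14,S38),S8)).
That clade has exactly 8 tips — every listed taxon and nothing else — so the group is monophyletic.

Yes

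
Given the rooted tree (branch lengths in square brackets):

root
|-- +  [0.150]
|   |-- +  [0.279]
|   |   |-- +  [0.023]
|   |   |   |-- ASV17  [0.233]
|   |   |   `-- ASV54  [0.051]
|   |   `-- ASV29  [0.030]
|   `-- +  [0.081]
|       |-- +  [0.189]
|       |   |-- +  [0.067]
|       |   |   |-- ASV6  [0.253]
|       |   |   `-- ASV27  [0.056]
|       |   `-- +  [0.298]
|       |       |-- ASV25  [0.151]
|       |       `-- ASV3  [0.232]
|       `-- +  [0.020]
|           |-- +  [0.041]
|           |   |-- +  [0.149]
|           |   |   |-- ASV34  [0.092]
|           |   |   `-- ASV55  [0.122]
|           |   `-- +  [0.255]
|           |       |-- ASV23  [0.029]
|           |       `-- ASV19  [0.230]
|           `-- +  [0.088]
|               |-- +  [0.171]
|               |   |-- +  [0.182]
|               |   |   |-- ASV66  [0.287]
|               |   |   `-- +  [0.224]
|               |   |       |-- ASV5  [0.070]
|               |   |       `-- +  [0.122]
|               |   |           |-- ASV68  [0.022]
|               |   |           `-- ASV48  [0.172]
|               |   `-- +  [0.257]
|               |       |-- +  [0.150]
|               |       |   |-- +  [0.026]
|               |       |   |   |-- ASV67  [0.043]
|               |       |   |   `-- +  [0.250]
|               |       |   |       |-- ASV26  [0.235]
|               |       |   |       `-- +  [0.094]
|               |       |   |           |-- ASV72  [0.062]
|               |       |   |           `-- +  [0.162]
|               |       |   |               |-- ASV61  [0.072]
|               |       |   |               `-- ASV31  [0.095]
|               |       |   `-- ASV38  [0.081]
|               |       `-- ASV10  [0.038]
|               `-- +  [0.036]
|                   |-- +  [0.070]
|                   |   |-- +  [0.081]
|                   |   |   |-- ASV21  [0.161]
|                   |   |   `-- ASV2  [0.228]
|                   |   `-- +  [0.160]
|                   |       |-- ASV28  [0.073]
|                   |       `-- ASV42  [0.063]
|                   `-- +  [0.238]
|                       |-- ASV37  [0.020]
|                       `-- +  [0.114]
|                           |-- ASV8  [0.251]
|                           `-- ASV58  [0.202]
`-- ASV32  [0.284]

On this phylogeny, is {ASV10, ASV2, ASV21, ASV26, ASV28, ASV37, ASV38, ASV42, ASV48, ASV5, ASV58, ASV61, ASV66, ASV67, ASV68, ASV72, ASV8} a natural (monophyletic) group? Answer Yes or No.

No

The MRCA of the listed taxa subtends (((ASV66,(ASV5,(ASV68,ASV48))),(((ASV67,(ASV26,(ASV72,(ASV61,ASV31)))),ASV38),ASV10)),(((ASV21,ASV2),(ASV28,ASV42)),(ASV37,(ASV8,ASV58)))).
That clade also contains ASV31, which is not in the proposed group, so the group is not monophyletic.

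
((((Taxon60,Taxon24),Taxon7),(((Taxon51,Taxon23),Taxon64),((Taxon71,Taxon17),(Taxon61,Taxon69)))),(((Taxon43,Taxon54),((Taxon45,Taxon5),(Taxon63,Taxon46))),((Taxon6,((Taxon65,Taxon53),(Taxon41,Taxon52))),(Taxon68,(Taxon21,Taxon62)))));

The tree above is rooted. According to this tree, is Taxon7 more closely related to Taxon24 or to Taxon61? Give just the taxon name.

The MRCA of Taxon7 and Taxon24 subtends ((Taxon60,Taxon24),Taxon7) (3 taxa).
The MRCA of Taxon7 and Taxon61 subtends (((Taxon60,Taxon24),Taxon7),(((Taxon51,Taxon23),Taxon64),((Taxon71,Taxon17),(Taxon61,Taxon69)))) (10 taxa).
The first is nested inside the second, so Taxon7 shares a more recent common ancestor with Taxon24.

Taxon24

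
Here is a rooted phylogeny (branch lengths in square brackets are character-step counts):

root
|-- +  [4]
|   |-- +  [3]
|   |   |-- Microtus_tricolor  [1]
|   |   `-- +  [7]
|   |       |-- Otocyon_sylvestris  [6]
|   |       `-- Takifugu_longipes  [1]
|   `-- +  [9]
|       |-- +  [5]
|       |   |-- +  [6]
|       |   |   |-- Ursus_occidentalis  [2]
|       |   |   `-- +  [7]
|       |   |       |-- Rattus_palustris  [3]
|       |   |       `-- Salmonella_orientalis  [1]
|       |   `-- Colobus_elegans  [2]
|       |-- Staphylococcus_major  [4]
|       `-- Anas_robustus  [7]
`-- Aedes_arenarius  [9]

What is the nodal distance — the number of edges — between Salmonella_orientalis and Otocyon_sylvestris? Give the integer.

8

The MRCA of Salmonella_orientalis and Otocyon_sylvestris is the node subtending ((Microtus_tricolor,(Otocyon_sylvestris,Takifugu_longipes)),(((Ursus_occidentalis,(Rattus_palustris,Salmonella_orientalis)),Colobus_elegans),Staphylococcus_major,Anas_robustus)).
From Salmonella_orientalis up to that node: 5 branches. From Otocyon_sylvestris up to the same node: 3 branches. Total: 5 + 3 = 8.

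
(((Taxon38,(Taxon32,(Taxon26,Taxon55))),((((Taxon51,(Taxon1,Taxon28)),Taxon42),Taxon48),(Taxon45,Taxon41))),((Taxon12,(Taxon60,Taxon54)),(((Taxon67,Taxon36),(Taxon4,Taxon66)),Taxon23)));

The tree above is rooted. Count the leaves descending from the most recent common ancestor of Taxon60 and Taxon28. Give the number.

19

The MRCA of Taxon60 and Taxon28 is the root, so the clade is the entire tree.
That clade contains 19 terminal taxa: Taxon1, Taxon12, Taxon23, Taxon26, Taxon28, Taxon32, Taxon36, Taxon38, Taxon4, Taxon41, Taxon42, Taxon45, Taxon48, Taxon51, Taxon54, Taxon55, Taxon60, Taxon66, Taxon67.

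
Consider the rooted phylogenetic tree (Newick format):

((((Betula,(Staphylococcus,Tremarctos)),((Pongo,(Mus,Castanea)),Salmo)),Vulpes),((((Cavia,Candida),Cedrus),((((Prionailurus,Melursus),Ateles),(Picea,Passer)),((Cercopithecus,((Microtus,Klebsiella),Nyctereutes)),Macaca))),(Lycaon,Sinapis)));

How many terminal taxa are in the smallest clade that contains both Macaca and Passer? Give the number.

The MRCA of Macaca and Passer is the node subtending ((((Prionailurus,Melursus),Ateles),(Picea,Passer)),((Cercopithecus,((Microtus,Klebsiella),Nyctereutes)),Macaca)).
That clade contains 10 terminal taxa: Ateles, Cercopithecus, Klebsiella, Macaca, Melursus, Microtus, Nyctereutes, Passer, Picea, Prionailurus.

10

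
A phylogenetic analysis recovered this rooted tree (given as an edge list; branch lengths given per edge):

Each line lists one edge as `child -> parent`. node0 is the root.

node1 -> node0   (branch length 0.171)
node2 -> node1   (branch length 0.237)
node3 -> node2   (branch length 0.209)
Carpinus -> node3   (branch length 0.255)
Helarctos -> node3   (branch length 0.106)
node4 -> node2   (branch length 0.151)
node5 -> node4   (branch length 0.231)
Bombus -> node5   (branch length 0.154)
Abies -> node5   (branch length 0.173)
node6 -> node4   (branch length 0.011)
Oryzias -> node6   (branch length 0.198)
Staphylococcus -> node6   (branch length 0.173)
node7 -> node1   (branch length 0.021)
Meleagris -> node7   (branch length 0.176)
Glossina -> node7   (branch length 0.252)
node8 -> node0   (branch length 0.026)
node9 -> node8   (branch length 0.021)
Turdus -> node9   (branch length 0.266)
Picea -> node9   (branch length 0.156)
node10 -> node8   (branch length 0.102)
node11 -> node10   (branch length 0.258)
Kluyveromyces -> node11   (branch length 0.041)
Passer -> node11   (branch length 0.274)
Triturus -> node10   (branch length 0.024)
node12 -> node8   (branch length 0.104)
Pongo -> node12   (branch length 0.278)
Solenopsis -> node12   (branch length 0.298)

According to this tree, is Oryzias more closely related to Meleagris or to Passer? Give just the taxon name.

Meleagris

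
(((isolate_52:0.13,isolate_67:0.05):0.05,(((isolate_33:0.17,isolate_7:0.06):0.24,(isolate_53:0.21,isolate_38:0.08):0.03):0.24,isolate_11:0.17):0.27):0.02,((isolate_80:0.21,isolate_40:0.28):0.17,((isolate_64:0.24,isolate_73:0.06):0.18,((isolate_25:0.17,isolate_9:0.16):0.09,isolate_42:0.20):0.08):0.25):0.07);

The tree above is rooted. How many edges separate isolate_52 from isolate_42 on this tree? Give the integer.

7

The MRCA of isolate_52 and isolate_42 is the root of the tree.
From isolate_52 up to that node: 3 branches. From isolate_42 up to the same node: 4 branches. Total: 3 + 4 = 7.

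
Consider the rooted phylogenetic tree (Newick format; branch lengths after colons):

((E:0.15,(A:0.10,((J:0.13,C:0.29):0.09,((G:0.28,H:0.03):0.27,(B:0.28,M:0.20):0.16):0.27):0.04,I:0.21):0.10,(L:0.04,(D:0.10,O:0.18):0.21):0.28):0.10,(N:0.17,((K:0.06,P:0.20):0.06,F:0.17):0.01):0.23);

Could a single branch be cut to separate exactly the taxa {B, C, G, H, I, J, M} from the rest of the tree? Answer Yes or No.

No

The MRCA of the listed taxa subtends (A,((J,C),((G,H),(B,M))),I).
That clade also contains A, which is not in the proposed group, so the group is not monophyletic.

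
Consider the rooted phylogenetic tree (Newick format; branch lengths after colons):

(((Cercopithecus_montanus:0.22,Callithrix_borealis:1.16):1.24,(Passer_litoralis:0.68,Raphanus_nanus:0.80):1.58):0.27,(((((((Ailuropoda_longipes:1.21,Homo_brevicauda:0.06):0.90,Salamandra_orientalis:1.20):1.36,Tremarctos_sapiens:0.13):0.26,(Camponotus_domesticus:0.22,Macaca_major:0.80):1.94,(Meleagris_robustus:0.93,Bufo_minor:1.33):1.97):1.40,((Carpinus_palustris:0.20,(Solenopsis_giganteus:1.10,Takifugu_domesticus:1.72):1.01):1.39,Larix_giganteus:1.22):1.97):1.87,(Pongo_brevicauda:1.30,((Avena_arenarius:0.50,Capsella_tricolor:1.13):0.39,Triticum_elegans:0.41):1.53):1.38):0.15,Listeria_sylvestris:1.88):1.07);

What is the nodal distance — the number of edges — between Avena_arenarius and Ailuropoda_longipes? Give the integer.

The MRCA of Avena_arenarius and Ailuropoda_longipes is the node subtending ((((((Ailuropoda_longipes,Homo_brevicauda),Salamandra_orientalis),Tremarctos_sapiens),(Camponotus_domesticus,Macaca_major),(Meleagris_robustus,Bufo_minor)),((Carpinus_palustris,(Solenopsis_giganteus,Takifugu_domesticus)),Larix_giganteus)),(Pongo_brevicauda,((Avena_arenarius,Capsella_tricolor),Triticum_elegans))).
From Avena_arenarius up to that node: 4 branches. From Ailuropoda_longipes up to the same node: 6 branches. Total: 4 + 6 = 10.

10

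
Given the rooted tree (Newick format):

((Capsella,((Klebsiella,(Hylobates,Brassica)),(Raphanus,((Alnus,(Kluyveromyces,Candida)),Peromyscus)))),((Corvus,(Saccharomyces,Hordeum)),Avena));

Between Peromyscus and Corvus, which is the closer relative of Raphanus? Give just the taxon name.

The MRCA of Raphanus and Peromyscus subtends (Raphanus,((Alnus,(Kluyveromyces,Candida)),Peromyscus)) (5 taxa).
The MRCA of Raphanus and Corvus is the root, subtending the entire tree (13 taxa).
The first is nested inside the second, so Raphanus shares a more recent common ancestor with Peromyscus.

Peromyscus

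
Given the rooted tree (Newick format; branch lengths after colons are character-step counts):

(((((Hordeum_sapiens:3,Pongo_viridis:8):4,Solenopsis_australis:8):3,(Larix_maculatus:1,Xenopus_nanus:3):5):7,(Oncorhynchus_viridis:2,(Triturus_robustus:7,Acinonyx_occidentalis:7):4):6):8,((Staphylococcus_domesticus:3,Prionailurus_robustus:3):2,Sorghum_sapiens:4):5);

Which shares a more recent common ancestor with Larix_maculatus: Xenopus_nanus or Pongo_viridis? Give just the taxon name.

Xenopus_nanus

The MRCA of Larix_maculatus and Xenopus_nanus subtends (Larix_maculatus,Xenopus_nanus) (2 taxa).
The MRCA of Larix_maculatus and Pongo_viridis subtends (((Hordeum_sapiens,Pongo_viridis),Solenopsis_australis),(Larix_maculatus,Xenopus_nanus)) (5 taxa).
The first is nested inside the second, so Larix_maculatus shares a more recent common ancestor with Xenopus_nanus.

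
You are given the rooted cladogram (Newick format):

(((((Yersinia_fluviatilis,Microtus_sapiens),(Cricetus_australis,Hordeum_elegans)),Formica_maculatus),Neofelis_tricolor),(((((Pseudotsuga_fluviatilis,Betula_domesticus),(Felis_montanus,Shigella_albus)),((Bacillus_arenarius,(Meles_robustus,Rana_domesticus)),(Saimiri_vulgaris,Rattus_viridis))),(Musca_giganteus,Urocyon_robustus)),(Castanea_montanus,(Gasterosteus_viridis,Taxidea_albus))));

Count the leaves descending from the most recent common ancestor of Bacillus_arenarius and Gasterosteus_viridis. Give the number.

14

The MRCA of Bacillus_arenarius and Gasterosteus_viridis is the node subtending (((((Pseudotsuga_fluviatilis,Betula_domesticus),(Felis_montanus,Shigella_albus)),((Bacillus_arenarius,(Meles_robustus,Rana_domesticus)),(Saimiri_vulgaris,Rattus_viridis))),(Musca_giganteus,Urocyon_robustus)),(Castanea_montanus,(Gasterosteus_viridis,Taxidea_albus))).
That clade contains 14 terminal taxa: Bacillus_arenarius, Betula_domesticus, Castanea_montanus, Felis_montanus, Gasterosteus_viridis, Meles_robustus, Musca_giganteus, Pseudotsuga_fluviatilis, Rana_domesticus, Rattus_viridis, Saimiri_vulgaris, Shigella_albus, Taxidea_albus, Urocyon_robustus.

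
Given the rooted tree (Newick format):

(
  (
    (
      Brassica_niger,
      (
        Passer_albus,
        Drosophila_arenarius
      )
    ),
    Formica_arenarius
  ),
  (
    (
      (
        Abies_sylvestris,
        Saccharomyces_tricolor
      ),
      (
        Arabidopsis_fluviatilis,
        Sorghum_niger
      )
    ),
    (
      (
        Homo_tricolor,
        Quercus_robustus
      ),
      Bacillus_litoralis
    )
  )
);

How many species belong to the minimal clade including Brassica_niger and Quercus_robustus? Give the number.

11

The MRCA of Brassica_niger and Quercus_robustus is the root, so the clade is the entire tree.
That clade contains 11 terminal taxa: Abies_sylvestris, Arabidopsis_fluviatilis, Bacillus_litoralis, Brassica_niger, Drosophila_arenarius, Formica_arenarius, Homo_tricolor, Passer_albus, Quercus_robustus, Saccharomyces_tricolor, Sorghum_niger.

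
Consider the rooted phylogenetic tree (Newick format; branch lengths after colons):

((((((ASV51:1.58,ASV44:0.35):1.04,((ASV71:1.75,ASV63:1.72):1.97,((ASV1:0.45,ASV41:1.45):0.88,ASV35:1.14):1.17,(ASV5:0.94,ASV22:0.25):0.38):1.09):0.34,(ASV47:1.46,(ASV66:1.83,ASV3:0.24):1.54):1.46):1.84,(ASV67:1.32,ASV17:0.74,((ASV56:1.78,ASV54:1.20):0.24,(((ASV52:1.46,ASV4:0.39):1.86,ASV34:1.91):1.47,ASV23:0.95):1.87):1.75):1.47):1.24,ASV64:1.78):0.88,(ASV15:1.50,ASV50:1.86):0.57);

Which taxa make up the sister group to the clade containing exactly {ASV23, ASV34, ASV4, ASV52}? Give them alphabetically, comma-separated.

ASV54, ASV56

The clade containing exactly {ASV23, ASV34, ASV4, ASV52} attaches to the tree at the node subtending ((ASV56,ASV54),(((ASV52,ASV4),ASV34),ASV23)).
The other lineage descending from that same node — the sister group — is (ASV56,ASV54); its 2 tips in alphabetical order are the answer.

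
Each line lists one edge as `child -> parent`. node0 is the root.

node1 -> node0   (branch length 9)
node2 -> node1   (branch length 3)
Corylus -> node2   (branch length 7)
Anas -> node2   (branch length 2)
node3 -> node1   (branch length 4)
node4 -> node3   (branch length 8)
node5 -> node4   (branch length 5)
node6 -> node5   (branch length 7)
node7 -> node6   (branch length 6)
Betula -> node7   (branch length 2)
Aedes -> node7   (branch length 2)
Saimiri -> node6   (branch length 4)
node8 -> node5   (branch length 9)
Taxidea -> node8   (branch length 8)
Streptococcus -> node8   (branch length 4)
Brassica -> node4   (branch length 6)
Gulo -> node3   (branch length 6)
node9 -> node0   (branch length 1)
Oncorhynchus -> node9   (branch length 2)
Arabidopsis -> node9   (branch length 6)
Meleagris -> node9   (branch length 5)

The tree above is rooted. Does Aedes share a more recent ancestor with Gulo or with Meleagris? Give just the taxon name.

Gulo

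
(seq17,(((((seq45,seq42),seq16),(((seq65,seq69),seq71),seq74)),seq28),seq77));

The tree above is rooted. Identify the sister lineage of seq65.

seq69

seq65 attaches to the tree at the node subtending (seq65,seq69).
The other lineage descending from that same node — the sister group — is the single tip seq69.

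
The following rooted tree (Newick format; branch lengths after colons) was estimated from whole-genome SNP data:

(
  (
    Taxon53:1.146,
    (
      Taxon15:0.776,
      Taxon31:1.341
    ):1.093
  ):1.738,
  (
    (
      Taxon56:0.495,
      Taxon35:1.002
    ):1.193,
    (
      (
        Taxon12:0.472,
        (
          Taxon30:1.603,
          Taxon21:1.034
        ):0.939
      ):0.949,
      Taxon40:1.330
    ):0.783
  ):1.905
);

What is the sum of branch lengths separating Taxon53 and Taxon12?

6.993

The path runs Taxon53 → … → MRCA → … → Taxon12; the MRCA is the root of the tree.
Branch lengths along that path: 1.146 + 1.738 + 1.905 + 0.783 + 0.949 + 0.472 = 6.993.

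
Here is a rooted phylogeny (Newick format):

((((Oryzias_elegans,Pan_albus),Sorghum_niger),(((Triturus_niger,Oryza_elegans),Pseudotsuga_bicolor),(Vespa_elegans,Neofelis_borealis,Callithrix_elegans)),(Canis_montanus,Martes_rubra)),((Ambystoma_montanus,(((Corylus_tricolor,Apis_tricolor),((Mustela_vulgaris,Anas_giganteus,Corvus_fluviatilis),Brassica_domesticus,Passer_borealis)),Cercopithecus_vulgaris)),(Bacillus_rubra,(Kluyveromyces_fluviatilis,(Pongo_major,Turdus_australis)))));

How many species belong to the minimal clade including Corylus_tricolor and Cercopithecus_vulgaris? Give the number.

The MRCA of Corylus_tricolor and Cercopithecus_vulgaris is the node subtending (((Corylus_tricolor,Apis_tricolor),((Mustela_vulgaris,Anas_giganteus,Corvus_fluviatilis),Brassica_domesticus,Passer_borealis)),Cercopithecus_vulgaris).
That clade contains 8 terminal taxa: Anas_giganteus, Apis_tricolor, Brassica_domesticus, Cercopithecus_vulgaris, Corvus_fluviatilis, Corylus_tricolor, Mustela_vulgaris, Passer_borealis.

8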